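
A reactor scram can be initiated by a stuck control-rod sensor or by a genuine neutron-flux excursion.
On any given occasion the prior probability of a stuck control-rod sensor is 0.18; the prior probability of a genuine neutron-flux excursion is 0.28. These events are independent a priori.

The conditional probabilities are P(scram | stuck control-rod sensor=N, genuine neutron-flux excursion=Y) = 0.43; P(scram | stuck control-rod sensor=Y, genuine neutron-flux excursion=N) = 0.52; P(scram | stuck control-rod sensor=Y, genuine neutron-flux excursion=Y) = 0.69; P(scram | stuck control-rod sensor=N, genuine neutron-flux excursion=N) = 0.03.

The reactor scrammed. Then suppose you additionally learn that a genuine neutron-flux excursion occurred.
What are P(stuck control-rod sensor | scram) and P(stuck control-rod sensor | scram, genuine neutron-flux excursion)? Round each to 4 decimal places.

P(stuck control-rod sensor | scram) ≈ 0.4674; P(stuck control-rod sensor | scram, genuine neutron-flux excursion) ≈ 0.2605

Enumerate the 4 (stuck control-rod sensor, genuine neutron-flux excursion) configurations and weight by the priors:
  P(scram) = 0.03·0.82·0.72 + 0.43·0.82·0.28 + 0.52·0.18·0.72 + 0.69·0.18·0.28
        = 0.017712 + 0.098728 + 0.067392 + 0.034776 = 0.218608
Configurations with stuck control-rod sensor contribute 0.102168, so
  P(stuck control-rod sensor | scram) = 0.102168 / 0.218608 ≈ 0.4674

Now condition on the additional information:
Sum P(scram|·) weighted by the priors over both values of stuck control-rod sensor:
  P(scram | genuine neutron-flux excursion) = 0.43×0.82 + 0.69×0.18
        = 0.352600 + 0.124200 = 0.476800
Keeping only the stuck control-rod sensor-present terms gives 0.124200, so
  P(stuck control-rod sensor | scram, genuine neutron-flux excursion) = 0.124200 / 0.476800 ≈ 0.2605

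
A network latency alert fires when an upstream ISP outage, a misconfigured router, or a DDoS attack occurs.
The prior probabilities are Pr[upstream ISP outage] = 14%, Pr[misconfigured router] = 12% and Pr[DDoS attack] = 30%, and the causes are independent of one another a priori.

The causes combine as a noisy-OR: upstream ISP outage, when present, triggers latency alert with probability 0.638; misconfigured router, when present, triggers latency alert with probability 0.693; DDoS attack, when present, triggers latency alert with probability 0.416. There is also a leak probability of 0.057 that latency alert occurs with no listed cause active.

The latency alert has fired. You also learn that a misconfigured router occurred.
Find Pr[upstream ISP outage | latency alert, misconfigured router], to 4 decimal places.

Pr[upstream ISP outage | latency alert, misconfigured router] ≈ 0.1653

Under noisy-OR, P(latency alert | causes) = 1 − (1−0.057)·∏(1−qᵢ) over the active causes.
For the numerator, keep only upstream ISP outage=true terms: 0.087730 + 0.039429 = 0.127159
Normalizer over all consistent configurations: 0.710499*0.86*0.7 + 0.830931*0.86*0.3 + 0.895201*0.14*0.7 + 0.938797*0.14*0.3 = 0.769259
Posterior = 0.127159 / 0.769259 ≈ 0.1653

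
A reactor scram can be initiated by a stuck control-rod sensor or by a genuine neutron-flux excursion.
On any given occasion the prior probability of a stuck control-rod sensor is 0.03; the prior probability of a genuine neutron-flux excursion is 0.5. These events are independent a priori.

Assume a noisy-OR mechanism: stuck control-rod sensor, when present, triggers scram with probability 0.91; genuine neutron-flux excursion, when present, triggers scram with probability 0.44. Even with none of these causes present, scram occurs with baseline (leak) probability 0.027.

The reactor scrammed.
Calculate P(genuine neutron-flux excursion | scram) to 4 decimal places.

P(genuine neutron-flux excursion | scram) ≈ 0.8977

Under noisy-OR, P(scram | causes) = 1 − (1−0.027)·∏(1−qᵢ) over the active causes.
P(scram) = 0.027*0.97*0.5 + 0.45512*0.97*0.5 + 0.91243*0.03*0.5 + 0.950961*0.03*0.5 = 0.013095 + 0.220733 + 0.013686 + 0.014264 = 0.261778
The genuine neutron-flux excursion-present share is 0.220733 + 0.014264 = 0.234997.
Hence the posterior is 0.234997/0.261778 ≈ 0.8977.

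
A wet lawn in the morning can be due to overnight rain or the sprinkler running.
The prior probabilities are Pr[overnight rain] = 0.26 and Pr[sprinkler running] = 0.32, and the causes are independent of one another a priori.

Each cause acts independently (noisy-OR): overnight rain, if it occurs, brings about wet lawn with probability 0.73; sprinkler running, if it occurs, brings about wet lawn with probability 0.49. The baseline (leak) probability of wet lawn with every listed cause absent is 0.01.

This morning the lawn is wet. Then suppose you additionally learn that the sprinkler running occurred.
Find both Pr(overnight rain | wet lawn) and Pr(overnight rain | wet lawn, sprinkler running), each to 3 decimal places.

Under noisy-OR, P(wet lawn | causes) = 1 − (1−0.01)·∏(1−qᵢ) over the active causes.
By total probability over the 4 (overnight rain, sprinkler running) configurations:
  P(wet lawn) = 0.01*0.74*0.68 + 0.4951*0.74*0.32 + 0.7327*0.26*0.68 + 0.863677*0.26*0.32
        = 0.005032 + 0.117240 + 0.129541 + 0.071858 = 0.323671
Keeping only the overnight rain-present terms gives 0.201399, so
  P(overnight rain | wet lawn) = 0.201399 / 0.323671 ≈ 0.622

Now also conditioning on sprinkler running=true:
By total probability over both values of overnight rain:
  P(wet lawn | sprinkler running) = 0.4951×0.74 + 0.863677×0.26
        = 0.366374 + 0.224556 = 0.590930
Keeping only the overnight rain-present terms gives 0.224556, so
  P(overnight rain | wet lawn, sprinkler running) = 0.224556 / 0.590930 ≈ 0.380

Pr(overnight rain | wet lawn) ≈ 0.622; Pr(overnight rain | wet lawn, sprinkler running) ≈ 0.380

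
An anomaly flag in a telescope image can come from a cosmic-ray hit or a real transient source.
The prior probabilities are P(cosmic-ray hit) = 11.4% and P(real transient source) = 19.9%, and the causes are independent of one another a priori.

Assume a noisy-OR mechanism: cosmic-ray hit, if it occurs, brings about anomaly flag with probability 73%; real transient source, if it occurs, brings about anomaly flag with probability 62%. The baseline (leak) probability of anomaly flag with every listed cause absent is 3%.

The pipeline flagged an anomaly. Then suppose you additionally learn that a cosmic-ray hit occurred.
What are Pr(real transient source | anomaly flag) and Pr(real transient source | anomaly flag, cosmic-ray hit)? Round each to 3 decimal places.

Pr(real transient source | anomaly flag) ≈ 0.598; Pr(real transient source | anomaly flag, cosmic-ray hit) ≈ 0.233

Under noisy-OR, P(anomaly flag | causes) = 1 − (1−0.03)·∏(1−qᵢ) over the active causes.
P(anomaly flag) = 0.03×0.886×0.801 + 0.6314×0.886×0.199 + 0.7381×0.114×0.801 + 0.900478×0.114×0.199 = 0.021291 + 0.111325 + 0.067399 + 0.020428 = 0.220443
Of this, 0.131753 comes from 0.111325 + 0.020428 (the real transient source=true cases).
So P(real transient source | anomaly flag) = 0.131753/0.220443 ≈ 0.598.

Now also conditioning on cosmic-ray hit=true:
For the numerator, keep only real transient source=true terms: 0.900478*0.199 = 0.179195
Denominator P(anomaly flag | cosmic-ray hit): 0.7381*0.801 + 0.900478*0.199 = 0.770413
P(real transient source | anomaly flag, cosmic-ray hit) = 0.179195/0.770413 ≈ 0.233
This is intercausal reasoning (explaining away): once cosmic-ray hit accounts for the anomaly flag, real transient source becomes less likely.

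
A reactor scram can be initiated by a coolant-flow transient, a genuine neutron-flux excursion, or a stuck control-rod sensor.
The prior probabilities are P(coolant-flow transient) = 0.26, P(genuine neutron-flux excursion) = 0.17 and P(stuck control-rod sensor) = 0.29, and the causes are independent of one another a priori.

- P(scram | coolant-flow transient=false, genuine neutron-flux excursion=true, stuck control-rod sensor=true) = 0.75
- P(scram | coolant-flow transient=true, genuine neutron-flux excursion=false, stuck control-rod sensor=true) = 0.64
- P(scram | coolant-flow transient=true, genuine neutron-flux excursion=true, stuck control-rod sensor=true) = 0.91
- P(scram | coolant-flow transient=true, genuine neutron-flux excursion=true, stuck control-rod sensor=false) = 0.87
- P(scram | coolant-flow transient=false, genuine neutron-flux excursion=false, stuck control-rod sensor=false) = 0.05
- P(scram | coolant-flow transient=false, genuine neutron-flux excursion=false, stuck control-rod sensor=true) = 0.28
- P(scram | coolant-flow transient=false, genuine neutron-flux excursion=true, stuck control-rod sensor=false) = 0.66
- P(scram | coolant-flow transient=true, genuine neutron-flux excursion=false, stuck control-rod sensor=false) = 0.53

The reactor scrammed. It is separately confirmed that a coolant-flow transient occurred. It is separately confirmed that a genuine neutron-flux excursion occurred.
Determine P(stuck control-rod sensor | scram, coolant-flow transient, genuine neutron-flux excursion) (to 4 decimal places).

Weight on stuck control-rod sensor=true, given the evidence: 0.91*0.29 = 0.263900
The normalizing constant is 0.87*0.71 + 0.91*0.29 = 0.881600
Posterior = 0.263900 / 0.881600 ≈ 0.2993

P(stuck control-rod sensor | scram, coolant-flow transient, genuine neutron-flux excursion) ≈ 0.2993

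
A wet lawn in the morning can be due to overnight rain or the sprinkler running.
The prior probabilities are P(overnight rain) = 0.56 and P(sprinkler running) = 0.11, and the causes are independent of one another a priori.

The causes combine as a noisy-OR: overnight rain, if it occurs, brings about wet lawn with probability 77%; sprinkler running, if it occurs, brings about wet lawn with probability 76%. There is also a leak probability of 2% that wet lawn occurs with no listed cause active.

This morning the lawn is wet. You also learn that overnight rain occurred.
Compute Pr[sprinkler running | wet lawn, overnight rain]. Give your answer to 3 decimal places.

Pr[sprinkler running | wet lawn, overnight rain] ≈ 0.131

Under noisy-OR, P(wet lawn | causes) = 1 − (1−0.02)·∏(1−qᵢ) over the active causes.
Sum P(wet lawn|·) weighted by the priors over both values of sprinkler running:
  P(wet lawn | overnight rain) = 0.7746·0.89 + 0.945904·0.11
        = 0.689394 + 0.104049 = 0.793443
Keeping only the sprinkler running-present terms gives 0.104049, so
  P(sprinkler running | wet lawn, overnight rain) = 0.104049 / 0.793443 ≈ 0.131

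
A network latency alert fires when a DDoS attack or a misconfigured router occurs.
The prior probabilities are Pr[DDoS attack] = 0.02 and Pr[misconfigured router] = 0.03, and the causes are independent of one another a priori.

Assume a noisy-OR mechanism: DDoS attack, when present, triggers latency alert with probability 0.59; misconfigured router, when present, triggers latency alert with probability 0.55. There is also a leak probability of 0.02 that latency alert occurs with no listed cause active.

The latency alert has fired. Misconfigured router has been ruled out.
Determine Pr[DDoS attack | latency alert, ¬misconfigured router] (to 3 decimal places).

Under noisy-OR, P(latency alert | causes) = 1 − (1−0.02)·∏(1−qᵢ) over the active causes.
Numerator (weight on configurations with DDoS attack): 0.5982·0.02 = 0.011964
Normalizer over all consistent configurations: 0.02·0.98 + 0.5982·0.02 = 0.031564
P(DDoS attack | latency alert, ¬misconfigured router) = 0.011964/0.031564 ≈ 0.379

Pr[DDoS attack | latency alert, ¬misconfigured router] ≈ 0.379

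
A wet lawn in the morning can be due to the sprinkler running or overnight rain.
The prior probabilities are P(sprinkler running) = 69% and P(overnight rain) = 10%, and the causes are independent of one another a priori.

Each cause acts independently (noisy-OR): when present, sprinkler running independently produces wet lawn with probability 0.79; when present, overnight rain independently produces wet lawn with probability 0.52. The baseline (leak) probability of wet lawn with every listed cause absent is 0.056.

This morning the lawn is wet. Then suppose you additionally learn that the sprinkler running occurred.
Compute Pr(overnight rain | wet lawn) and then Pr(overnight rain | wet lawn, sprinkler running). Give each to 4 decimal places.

Under noisy-OR, P(wet lawn | causes) = 1 − (1−0.056)·∏(1−qᵢ) over the active causes.
By total probability over the 4 (sprinkler running, overnight rain) configurations:
  P(wet lawn) = 0.056*0.31*0.9 + 0.54688*0.31*0.1 + 0.80176*0.69*0.9 + 0.904845*0.69*0.1
        = 0.015624 + 0.016953 + 0.497893 + 0.062434 = 0.592904
Keeping only the overnight rain-present terms gives 0.079387, so
  P(overnight rain | wet lawn) = 0.079387 / 0.592904 ≈ 0.1339

With the extra evidence:
For the numerator, keep only overnight rain=true terms: 0.904845·0.1 = 0.090485
Normalizer over all consistent configurations: 0.80176·0.9 + 0.904845·0.1 = 0.812069
Posterior = 0.090485 / 0.812069 ≈ 0.1114
The drop from 0.1339 to 0.1114 is the explaining-away (discounting) effect.

Pr(overnight rain | wet lawn) ≈ 0.1339; Pr(overnight rain | wet lawn, sprinkler running) ≈ 0.1114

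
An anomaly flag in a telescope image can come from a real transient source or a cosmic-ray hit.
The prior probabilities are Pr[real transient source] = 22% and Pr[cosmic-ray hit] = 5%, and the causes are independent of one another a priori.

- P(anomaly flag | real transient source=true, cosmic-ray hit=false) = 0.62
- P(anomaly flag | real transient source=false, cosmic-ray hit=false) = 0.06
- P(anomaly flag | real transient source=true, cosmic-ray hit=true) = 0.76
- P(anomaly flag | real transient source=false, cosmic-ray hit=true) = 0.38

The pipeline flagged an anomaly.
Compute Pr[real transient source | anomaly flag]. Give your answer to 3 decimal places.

P(anomaly flag) = 0.06×0.78×0.95 + 0.38×0.78×0.05 + 0.62×0.22×0.95 + 0.76×0.22×0.05 = 0.044460 + 0.014820 + 0.129580 + 0.008360 = 0.197220
Of this, 0.137940 comes from 0.129580 + 0.008360 (the real transient source=true cases).
Hence the posterior is 0.137940/0.197220 ≈ 0.699.

Pr[real transient source | anomaly flag] ≈ 0.699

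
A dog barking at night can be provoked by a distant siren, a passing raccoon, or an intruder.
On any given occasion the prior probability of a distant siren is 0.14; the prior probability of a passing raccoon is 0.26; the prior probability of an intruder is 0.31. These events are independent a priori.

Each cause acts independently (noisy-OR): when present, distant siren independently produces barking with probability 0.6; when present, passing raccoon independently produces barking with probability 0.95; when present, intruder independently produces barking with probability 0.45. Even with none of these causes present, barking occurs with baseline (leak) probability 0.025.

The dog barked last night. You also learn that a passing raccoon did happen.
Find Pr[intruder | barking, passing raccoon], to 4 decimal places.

Pr[intruder | barking, passing raccoon] ≈ 0.3145

Under noisy-OR, P(barking | causes) = 1 − (1−0.025)·∏(1−qᵢ) over the active causes.
Numerator (weight on configurations with intruder): 0.259452 + 0.042935 = 0.302387
The normalizing constant is 0.95125*0.86*0.69 + 0.973187*0.86*0.31 + 0.9805*0.14*0.69 + 0.989275*0.14*0.31 = 0.961575
P(intruder | barking, passing raccoon) = 0.302387/0.961575 ≈ 0.3145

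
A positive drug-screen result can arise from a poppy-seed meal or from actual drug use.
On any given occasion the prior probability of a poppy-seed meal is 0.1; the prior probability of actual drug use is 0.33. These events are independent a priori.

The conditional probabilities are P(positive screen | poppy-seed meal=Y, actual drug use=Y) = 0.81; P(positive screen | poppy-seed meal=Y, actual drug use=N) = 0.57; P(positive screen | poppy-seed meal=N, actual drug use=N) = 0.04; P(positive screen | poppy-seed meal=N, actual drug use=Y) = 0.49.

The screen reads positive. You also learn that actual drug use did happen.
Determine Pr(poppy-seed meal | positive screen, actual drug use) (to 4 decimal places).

Pr(poppy-seed meal | positive screen, actual drug use) ≈ 0.1552

Enumerate both values of poppy-seed meal and weight by the priors:
  P(positive screen | actual drug use) = 0.49*0.9 + 0.81*0.1
        = 0.441000 + 0.081000 = 0.522000
Configurations with poppy-seed meal contribute 0.081000, so
  P(poppy-seed meal | positive screen, actual drug use) = 0.081000 / 0.522000 ≈ 0.1552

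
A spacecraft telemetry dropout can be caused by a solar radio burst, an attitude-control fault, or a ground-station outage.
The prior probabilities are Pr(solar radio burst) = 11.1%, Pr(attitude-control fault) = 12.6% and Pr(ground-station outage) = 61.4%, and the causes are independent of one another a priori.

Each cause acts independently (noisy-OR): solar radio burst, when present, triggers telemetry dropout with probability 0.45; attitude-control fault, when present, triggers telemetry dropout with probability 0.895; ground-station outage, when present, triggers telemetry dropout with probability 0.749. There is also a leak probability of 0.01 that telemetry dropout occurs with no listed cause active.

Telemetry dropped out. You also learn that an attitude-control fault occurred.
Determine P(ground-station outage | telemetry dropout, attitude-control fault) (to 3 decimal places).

Under noisy-OR, P(telemetry dropout | causes) = 1 − (1−0.01)·∏(1−qᵢ) over the active causes.
P(telemetry dropout | attitude-control fault) = 0.89605·0.889·0.386 + 0.973909·0.889·0.614 + 0.942828·0.111·0.386 + 0.98565·0.111·0.614 = 0.307483 + 0.531604 + 0.040396 + 0.067176 = 0.946659
The ground-station outage-present share is 0.531604 + 0.067176 = 0.598780.
So P(ground-station outage | telemetry dropout, attitude-control fault) = 0.598780/0.946659 ≈ 0.633.

P(ground-station outage | telemetry dropout, attitude-control fault) ≈ 0.633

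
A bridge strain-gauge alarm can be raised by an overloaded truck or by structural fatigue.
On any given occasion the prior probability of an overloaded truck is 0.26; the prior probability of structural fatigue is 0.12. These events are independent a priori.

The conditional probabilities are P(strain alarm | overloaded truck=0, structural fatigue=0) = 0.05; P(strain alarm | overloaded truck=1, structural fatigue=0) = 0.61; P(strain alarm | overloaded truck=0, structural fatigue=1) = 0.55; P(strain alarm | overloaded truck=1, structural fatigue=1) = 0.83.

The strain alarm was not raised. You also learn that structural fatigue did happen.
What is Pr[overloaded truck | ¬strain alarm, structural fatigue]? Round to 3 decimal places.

Numerator (weight on configurations with overloaded truck): 0.17·0.26 = 0.044200
Denominator P(¬strain alarm | structural fatigue): 0.45·0.74 + 0.17·0.26 = 0.377200
Posterior = 0.044200 / 0.377200 ≈ 0.117

Pr[overloaded truck | ¬strain alarm, structural fatigue] ≈ 0.117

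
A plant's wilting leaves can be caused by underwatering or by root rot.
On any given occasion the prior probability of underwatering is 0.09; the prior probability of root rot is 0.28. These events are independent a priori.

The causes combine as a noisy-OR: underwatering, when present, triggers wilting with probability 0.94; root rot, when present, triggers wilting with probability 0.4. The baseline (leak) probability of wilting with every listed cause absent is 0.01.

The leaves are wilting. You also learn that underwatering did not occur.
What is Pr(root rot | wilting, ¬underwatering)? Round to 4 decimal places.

Under noisy-OR, P(wilting | causes) = 1 − (1−0.01)·∏(1−qᵢ) over the active causes.
Weight on root rot=true, given the evidence: 0.406*0.28 = 0.113680
Denominator P(wilting | ¬underwatering): 0.01*0.72 + 0.406*0.28 = 0.120880
Posterior = 0.113680 / 0.120880 ≈ 0.9404

Pr(root rot | wilting, ¬underwatering) ≈ 0.9404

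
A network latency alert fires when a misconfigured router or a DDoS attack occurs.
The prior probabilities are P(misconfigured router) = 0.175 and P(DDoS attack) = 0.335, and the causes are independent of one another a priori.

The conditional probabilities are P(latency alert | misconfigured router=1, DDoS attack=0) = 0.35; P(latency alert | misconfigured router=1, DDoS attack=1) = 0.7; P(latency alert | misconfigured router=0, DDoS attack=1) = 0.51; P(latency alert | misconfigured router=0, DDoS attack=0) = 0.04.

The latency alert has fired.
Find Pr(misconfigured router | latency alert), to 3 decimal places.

Pr(misconfigured router | latency alert) ≈ 0.334

Weight on misconfigured router=true, given the evidence: 0.040731 + 0.041037 = 0.081768
Denominator P(latency alert): 0.04*0.825*0.665 + 0.51*0.825*0.335 + 0.35*0.175*0.665 + 0.7*0.175*0.335 = 0.244664
P(misconfigured router | latency alert) = 0.081768/0.244664 ≈ 0.334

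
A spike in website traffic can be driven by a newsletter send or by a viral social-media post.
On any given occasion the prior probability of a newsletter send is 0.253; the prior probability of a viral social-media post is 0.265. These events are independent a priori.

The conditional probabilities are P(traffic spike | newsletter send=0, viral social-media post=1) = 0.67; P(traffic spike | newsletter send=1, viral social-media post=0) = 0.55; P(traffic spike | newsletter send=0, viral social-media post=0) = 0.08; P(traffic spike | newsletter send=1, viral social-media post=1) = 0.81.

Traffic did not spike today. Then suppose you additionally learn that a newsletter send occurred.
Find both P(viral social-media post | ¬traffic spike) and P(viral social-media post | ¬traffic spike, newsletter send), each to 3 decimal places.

P(viral social-media post | ¬traffic spike) ≈ 0.117; P(viral social-media post | ¬traffic spike, newsletter send) ≈ 0.132

Weight on viral social-media post=true, given the evidence: 0.065325 + 0.012739 = 0.078064
The normalizing constant is 0.92*0.747*0.735 + 0.33*0.747*0.265 + 0.45*0.253*0.735 + 0.19*0.253*0.265 = 0.666865
Posterior = 0.078064 / 0.666865 ≈ 0.117

Now also conditioning on newsletter send=true:
Sum P(¬traffic spike|·) weighted by the priors over both values of viral social-media post:
  P(¬traffic spike | newsletter send) = 0.45*0.735 + 0.19*0.265
        = 0.330750 + 0.050350 = 0.381100
Configurations with viral social-media post contribute 0.050350, so
  P(viral social-media post | ¬traffic spike, newsletter send) = 0.050350 / 0.381100 ≈ 0.132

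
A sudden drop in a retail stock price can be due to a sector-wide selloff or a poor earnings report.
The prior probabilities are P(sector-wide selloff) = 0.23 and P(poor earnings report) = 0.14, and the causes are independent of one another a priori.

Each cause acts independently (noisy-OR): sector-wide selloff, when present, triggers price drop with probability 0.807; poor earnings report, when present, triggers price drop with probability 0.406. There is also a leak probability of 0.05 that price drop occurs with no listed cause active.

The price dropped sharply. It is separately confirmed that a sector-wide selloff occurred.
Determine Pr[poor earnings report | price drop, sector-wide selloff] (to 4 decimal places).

Pr[poor earnings report | price drop, sector-wide selloff] ≈ 0.1508

Under noisy-OR, P(price drop | causes) = 1 − (1−0.05)·∏(1−qᵢ) over the active causes.
Numerator (weight on configurations with poor earnings report): 0.89109·0.14 = 0.124753
Normalizer over all consistent configurations: 0.81665·0.86 + 0.89109·0.14 = 0.827072
Posterior = 0.124753 / 0.827072 ≈ 0.1508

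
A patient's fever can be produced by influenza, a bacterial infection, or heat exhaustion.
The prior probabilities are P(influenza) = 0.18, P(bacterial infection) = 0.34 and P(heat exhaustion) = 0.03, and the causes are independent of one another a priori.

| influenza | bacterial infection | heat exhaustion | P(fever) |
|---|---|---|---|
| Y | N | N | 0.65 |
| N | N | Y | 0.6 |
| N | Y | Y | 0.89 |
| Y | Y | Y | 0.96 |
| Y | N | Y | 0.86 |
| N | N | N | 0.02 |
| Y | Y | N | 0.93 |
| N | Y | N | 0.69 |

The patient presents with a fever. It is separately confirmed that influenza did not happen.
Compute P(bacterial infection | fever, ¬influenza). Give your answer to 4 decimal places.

For the numerator, keep only bacterial infection=true terms: 0.227562 + 0.009078 = 0.236640
Normalizer over all consistent configurations: 0.02×0.66×0.97 + 0.6×0.66×0.03 + 0.69×0.34×0.97 + 0.89×0.34×0.03 = 0.261324
P(bacterial infection | fever, ¬influenza) = 0.236640/0.261324 ≈ 0.9055

P(bacterial infection | fever, ¬influenza) ≈ 0.9055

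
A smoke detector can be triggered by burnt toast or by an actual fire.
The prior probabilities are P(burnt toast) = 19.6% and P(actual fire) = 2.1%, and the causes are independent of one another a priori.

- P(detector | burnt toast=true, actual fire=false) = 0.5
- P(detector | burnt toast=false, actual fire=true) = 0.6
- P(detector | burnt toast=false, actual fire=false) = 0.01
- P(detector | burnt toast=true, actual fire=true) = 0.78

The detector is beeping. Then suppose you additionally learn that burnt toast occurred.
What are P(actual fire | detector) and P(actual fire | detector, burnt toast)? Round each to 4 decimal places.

P(actual fire | detector) ≈ 0.1139; P(actual fire | detector, burnt toast) ≈ 0.0324

For the numerator, keep only actual fire=true terms: 0.010130 + 0.003210 = 0.013340
Normalizer over all consistent configurations: 0.01*0.804*0.979 + 0.6*0.804*0.021 + 0.5*0.196*0.979 + 0.78*0.196*0.021 = 0.117153
P(actual fire | detector) = 0.013340/0.117153 ≈ 0.1139

Now also conditioning on burnt toast=true:
P(detector | burnt toast) = 0.5×0.979 + 0.78×0.021 = 0.489500 + 0.016380 = 0.505880
The actual fire-present share is 0.78×0.021 = 0.016380.
Hence the posterior is 0.016380/0.505880 ≈ 0.0324.
This is intercausal reasoning (explaining away): once burnt toast accounts for the detector, actual fire becomes less likely.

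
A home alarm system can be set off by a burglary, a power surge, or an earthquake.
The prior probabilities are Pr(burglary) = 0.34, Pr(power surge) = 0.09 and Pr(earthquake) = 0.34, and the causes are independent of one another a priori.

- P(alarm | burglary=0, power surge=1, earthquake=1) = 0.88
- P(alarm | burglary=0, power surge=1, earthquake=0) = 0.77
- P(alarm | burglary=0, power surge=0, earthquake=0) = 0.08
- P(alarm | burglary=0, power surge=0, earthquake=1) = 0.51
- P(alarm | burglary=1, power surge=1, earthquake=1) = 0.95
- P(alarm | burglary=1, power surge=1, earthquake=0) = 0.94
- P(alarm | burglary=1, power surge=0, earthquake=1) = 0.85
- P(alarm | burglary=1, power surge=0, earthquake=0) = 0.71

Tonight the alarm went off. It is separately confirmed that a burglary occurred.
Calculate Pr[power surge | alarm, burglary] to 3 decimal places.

Sum P(alarm|·) weighted by the priors over the 4 (power surge, earthquake) configurations:
  P(alarm | burglary) = 0.71×0.91×0.66 + 0.85×0.91×0.34 + 0.94×0.09×0.66 + 0.95×0.09×0.34
        = 0.426426 + 0.262990 + 0.055836 + 0.029070 = 0.774322
Configurations with power surge contribute 0.084906, so
  P(power surge | alarm, burglary) = 0.084906 / 0.774322 ≈ 0.110

Pr[power surge | alarm, burglary] ≈ 0.110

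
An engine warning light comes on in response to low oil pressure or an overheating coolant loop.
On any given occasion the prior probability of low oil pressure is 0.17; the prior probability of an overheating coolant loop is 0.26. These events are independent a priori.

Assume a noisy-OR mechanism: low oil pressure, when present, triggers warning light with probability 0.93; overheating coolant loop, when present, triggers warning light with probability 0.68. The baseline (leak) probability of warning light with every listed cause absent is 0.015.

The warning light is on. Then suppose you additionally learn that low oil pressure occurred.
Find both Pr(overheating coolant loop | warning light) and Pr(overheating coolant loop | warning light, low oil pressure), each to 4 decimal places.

Under noisy-OR, P(warning light | causes) = 1 − (1−0.015)·∏(1−qᵢ) over the active causes.
For the numerator, keep only overheating coolant loop=true terms: 0.147780 + 0.043225 = 0.191005
The normalizing constant is 0.015·0.83·0.74 + 0.6848·0.83·0.26 + 0.93105·0.17·0.74 + 0.977936·0.17·0.26 = 0.317344
P(overheating coolant loop | warning light) = 0.191005/0.317344 ≈ 0.6019

With the extra evidence:
Enumerate both values of overheating coolant loop and weight by the priors:
  P(warning light | low oil pressure) = 0.93105×0.74 + 0.977936×0.26
        = 0.688977 + 0.254263 = 0.943240
The terms with overheating coolant loop present sum to 0.254263, so
  P(overheating coolant loop | warning light, low oil pressure) = 0.254263 / 0.943240 ≈ 0.2696

Pr(overheating coolant loop | warning light) ≈ 0.6019; Pr(overheating coolant loop | warning light, low oil pressure) ≈ 0.2696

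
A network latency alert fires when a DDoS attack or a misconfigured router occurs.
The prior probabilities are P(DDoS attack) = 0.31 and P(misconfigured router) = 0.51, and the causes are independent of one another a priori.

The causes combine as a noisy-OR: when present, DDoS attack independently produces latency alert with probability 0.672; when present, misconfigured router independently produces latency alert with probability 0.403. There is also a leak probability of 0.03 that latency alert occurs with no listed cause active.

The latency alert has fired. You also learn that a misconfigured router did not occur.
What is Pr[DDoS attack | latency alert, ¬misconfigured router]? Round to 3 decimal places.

Under noisy-OR, P(latency alert | causes) = 1 − (1−0.03)·∏(1−qᵢ) over the active causes.
Numerator (weight on configurations with DDoS attack): 0.68184*0.31 = 0.211370
Normalizer over all consistent configurations: 0.03*0.69 + 0.68184*0.31 = 0.232070
P(DDoS attack | latency alert, ¬misconfigured router) = 0.211370/0.232070 ≈ 0.911

Pr[DDoS attack | latency alert, ¬misconfigured router] ≈ 0.911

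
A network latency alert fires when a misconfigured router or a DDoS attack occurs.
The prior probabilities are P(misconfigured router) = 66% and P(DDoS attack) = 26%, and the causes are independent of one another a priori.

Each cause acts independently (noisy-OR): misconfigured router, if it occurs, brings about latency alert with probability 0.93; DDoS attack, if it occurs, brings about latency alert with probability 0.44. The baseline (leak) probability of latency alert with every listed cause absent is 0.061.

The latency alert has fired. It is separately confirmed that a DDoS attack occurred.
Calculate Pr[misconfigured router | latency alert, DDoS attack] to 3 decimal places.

Under noisy-OR, P(latency alert | causes) = 1 − (1−0.061)·∏(1−qᵢ) over the active causes.
P(latency alert | DDoS attack) = 0.47416·0.34 + 0.963191·0.66 = 0.161214 + 0.635706 = 0.796920
Of this, 0.635706 comes from 0.963191·0.66 (the misconfigured router=true cases).
P(misconfigured router | latency alert, DDoS attack) = 0.635706 / 0.796920 ≈ 0.798

Pr[misconfigured router | latency alert, DDoS attack] ≈ 0.798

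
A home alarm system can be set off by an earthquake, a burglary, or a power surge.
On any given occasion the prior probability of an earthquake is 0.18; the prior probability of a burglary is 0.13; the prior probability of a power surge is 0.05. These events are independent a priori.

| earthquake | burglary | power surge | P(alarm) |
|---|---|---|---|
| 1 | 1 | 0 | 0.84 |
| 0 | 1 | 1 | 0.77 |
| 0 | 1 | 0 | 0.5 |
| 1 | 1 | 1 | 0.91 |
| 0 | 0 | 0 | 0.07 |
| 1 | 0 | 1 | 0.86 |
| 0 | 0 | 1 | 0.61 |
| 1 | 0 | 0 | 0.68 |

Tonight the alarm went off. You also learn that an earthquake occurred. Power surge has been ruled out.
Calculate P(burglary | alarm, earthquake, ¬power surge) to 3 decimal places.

P(burglary | alarm, earthquake, ¬power surge) ≈ 0.156

Sum P(alarm|·) weighted by the priors over both values of burglary:
  P(alarm | earthquake, ¬power surge) = 0.68×0.87 + 0.84×0.13
        = 0.591600 + 0.109200 = 0.700800
Keeping only the burglary-present terms gives 0.109200, so
  P(burglary | alarm, earthquake, ¬power surge) = 0.109200 / 0.700800 ≈ 0.156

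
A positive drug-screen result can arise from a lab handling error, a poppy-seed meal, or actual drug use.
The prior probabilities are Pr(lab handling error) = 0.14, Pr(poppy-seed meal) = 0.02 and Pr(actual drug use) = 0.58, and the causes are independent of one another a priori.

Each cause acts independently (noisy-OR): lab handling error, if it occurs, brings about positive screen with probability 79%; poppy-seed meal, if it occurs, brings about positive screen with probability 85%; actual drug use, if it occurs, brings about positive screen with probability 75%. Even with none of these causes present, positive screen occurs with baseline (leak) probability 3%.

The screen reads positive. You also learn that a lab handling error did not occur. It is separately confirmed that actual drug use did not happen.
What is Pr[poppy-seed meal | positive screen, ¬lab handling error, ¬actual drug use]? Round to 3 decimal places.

Under noisy-OR, P(positive screen | causes) = 1 − (1−0.03)·∏(1−qᵢ) over the active causes.
Numerator (weight on configurations with poppy-seed meal): 0.8545·0.02 = 0.017090
Normalizer over all consistent configurations: 0.03·0.98 + 0.8545·0.02 = 0.046490
Posterior = 0.017090 / 0.046490 ≈ 0.368

Pr[poppy-seed meal | positive screen, ¬lab handling error, ¬actual drug use] ≈ 0.368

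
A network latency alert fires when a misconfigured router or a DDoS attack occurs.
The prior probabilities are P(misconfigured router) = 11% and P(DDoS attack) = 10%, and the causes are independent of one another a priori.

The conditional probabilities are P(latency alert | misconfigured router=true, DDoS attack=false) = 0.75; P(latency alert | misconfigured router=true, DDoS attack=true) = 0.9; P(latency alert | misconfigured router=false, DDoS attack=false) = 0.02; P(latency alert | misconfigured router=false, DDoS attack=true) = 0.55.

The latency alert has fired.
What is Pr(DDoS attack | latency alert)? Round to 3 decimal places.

Pr(DDoS attack | latency alert) ≈ 0.395

Enumerate the 4 (misconfigured router, DDoS attack) configurations and weight by the priors:
  P(latency alert) = 0.02·0.89·0.9 + 0.55·0.89·0.1 + 0.75·0.11·0.9 + 0.9·0.11·0.1
        = 0.016020 + 0.048950 + 0.074250 + 0.009900 = 0.149120
The terms with DDoS attack present sum to 0.058850, so
  P(DDoS attack | latency alert) = 0.058850 / 0.149120 ≈ 0.395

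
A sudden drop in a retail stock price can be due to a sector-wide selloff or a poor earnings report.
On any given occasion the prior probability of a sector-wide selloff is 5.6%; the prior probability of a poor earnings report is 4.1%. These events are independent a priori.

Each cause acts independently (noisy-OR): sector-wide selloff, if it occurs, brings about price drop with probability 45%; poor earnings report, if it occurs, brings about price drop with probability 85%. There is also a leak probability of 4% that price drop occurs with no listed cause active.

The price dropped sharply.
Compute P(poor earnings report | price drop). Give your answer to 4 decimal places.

P(poor earnings report | price drop) ≈ 0.3641

Under noisy-OR, P(price drop | causes) = 1 − (1−0.04)·∏(1−qᵢ) over the active causes.
Sum P(price drop|·) weighted by the priors over the 4 (sector-wide selloff, poor earnings report) configurations:
  P(price drop) = 0.04*0.944*0.959 + 0.856*0.944*0.041 + 0.472*0.056*0.959 + 0.9208*0.056*0.041
        = 0.036212 + 0.033131 + 0.025348 + 0.002114 = 0.096805
Configurations with poor earnings report contribute 0.035245, so
  P(poor earnings report | price drop) = 0.035245 / 0.096805 ≈ 0.3641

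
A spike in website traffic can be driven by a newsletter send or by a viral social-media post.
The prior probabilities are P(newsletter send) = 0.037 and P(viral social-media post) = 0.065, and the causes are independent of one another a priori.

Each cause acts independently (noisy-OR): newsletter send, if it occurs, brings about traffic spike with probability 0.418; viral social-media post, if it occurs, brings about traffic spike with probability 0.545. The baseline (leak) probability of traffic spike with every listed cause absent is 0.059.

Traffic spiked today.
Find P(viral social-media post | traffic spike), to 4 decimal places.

P(viral social-media post | traffic spike) ≈ 0.3535

Under noisy-OR, P(traffic spike | causes) = 1 − (1−0.059)·∏(1−qᵢ) over the active causes.
Enumerate the 4 (newsletter send, viral social-media post) configurations and weight by the priors:
  P(traffic spike) = 0.059·0.963·0.935 + 0.571845·0.963·0.065 + 0.452338·0.037·0.935 + 0.750814·0.037·0.065
        = 0.053124 + 0.035795 + 0.015649 + 0.001806 = 0.106374
The terms with viral social-media post present sum to 0.037601, so
  P(viral social-media post | traffic spike) = 0.037601 / 0.106374 ≈ 0.3535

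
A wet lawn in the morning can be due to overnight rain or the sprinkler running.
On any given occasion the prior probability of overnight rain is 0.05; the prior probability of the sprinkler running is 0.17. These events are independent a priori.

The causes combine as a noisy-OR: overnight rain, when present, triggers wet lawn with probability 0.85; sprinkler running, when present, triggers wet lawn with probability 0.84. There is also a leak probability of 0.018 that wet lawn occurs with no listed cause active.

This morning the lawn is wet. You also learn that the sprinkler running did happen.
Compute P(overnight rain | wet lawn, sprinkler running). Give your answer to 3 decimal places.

P(overnight rain | wet lawn, sprinkler running) ≈ 0.057

Under noisy-OR, P(wet lawn | causes) = 1 − (1−0.018)·∏(1−qᵢ) over the active causes.
For the numerator, keep only overnight rain=true terms: 0.976432*0.05 = 0.048822
The normalizing constant is 0.84288*0.95 + 0.976432*0.05 = 0.849558
P(overnight rain | wet lawn, sprinkler running) = 0.048822/0.849558 ≈ 0.057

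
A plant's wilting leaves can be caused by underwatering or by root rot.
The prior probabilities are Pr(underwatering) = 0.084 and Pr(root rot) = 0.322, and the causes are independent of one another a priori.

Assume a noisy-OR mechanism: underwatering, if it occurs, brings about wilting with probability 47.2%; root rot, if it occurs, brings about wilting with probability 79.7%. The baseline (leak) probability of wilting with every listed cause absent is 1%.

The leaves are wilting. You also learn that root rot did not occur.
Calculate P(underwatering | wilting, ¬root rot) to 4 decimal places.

Under noisy-OR, P(wilting | causes) = 1 − (1−0.01)·∏(1−qᵢ) over the active causes.
P(wilting | ¬root rot) = 0.01·0.916 + 0.47728·0.084 = 0.009160 + 0.040092 = 0.049252
The underwatering-present share is 0.47728·0.084 = 0.040092.
P(underwatering | wilting, ¬root rot) = 0.040092 / 0.049252 ≈ 0.8140

P(underwatering | wilting, ¬root rot) ≈ 0.8140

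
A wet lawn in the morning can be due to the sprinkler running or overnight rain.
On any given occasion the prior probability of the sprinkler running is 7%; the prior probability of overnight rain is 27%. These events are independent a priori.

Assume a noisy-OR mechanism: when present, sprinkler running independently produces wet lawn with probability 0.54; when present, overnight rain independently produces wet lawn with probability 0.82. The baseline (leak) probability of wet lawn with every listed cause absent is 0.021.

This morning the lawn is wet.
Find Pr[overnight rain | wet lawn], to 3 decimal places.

Under noisy-OR, P(wet lawn | causes) = 1 − (1−0.021)·∏(1−qᵢ) over the active causes.
By total probability over the 4 (sprinkler running, overnight rain) configurations:
  P(wet lawn) = 0.021×0.93×0.73 + 0.82378×0.93×0.27 + 0.54966×0.07×0.73 + 0.918939×0.07×0.27
        = 0.014257 + 0.206851 + 0.028088 + 0.017368 = 0.266564
Keeping only the overnight rain-present terms gives 0.224219, so
  P(overnight rain | wet lawn) = 0.224219 / 0.266564 ≈ 0.841

Pr[overnight rain | wet lawn] ≈ 0.841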